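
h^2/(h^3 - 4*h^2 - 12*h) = h/(h^2 - 4*h - 12)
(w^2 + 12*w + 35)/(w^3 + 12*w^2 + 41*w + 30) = (w + 7)/(w^2 + 7*w + 6)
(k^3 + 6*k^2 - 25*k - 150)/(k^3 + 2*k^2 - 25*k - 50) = (k + 6)/(k + 2)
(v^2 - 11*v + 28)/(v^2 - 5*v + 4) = (v - 7)/(v - 1)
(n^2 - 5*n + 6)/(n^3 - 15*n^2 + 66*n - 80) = (n - 3)/(n^2 - 13*n + 40)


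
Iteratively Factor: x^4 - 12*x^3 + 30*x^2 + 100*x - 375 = (x - 5)*(x^3 - 7*x^2 - 5*x + 75) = (x - 5)^2*(x^2 - 2*x - 15) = (x - 5)^3*(x + 3)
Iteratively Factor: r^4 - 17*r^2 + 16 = (r + 1)*(r^3 - r^2 - 16*r + 16) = (r + 1)*(r + 4)*(r^2 - 5*r + 4) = (r - 1)*(r + 1)*(r + 4)*(r - 4)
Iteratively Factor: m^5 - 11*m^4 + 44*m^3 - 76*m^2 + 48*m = (m - 4)*(m^4 - 7*m^3 + 16*m^2 - 12*m) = (m - 4)*(m - 2)*(m^3 - 5*m^2 + 6*m) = (m - 4)*(m - 3)*(m - 2)*(m^2 - 2*m) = m*(m - 4)*(m - 3)*(m - 2)*(m - 2)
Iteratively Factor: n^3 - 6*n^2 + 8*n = (n - 2)*(n^2 - 4*n) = n*(n - 2)*(n - 4)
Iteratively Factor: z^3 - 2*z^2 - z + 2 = (z - 2)*(z^2 - 1) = (z - 2)*(z - 1)*(z + 1)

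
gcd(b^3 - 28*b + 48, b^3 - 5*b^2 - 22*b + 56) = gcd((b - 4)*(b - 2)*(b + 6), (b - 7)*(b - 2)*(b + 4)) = b - 2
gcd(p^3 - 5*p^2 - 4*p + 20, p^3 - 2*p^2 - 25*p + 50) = p^2 - 7*p + 10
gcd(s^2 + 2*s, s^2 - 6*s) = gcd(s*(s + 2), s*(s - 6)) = s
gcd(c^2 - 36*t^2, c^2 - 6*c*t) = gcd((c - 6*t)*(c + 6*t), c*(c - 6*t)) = -c + 6*t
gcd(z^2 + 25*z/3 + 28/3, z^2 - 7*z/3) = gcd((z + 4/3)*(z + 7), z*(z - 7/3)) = 1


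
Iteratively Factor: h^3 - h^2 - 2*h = (h - 2)*(h^2 + h) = (h - 2)*(h + 1)*(h)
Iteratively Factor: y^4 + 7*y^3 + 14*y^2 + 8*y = (y)*(y^3 + 7*y^2 + 14*y + 8) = y*(y + 4)*(y^2 + 3*y + 2) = y*(y + 1)*(y + 4)*(y + 2)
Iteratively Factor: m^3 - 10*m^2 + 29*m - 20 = (m - 4)*(m^2 - 6*m + 5) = (m - 5)*(m - 4)*(m - 1)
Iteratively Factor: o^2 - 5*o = (o - 5)*(o)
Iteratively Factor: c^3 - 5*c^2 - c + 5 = (c - 5)*(c^2 - 1) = (c - 5)*(c - 1)*(c + 1)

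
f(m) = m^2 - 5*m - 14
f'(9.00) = 13.00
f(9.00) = 22.00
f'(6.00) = 7.00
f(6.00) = -8.00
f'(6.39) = 7.78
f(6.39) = -5.12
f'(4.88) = 4.76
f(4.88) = -14.59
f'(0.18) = -4.64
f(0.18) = -14.87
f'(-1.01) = -7.02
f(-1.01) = -7.93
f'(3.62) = 2.24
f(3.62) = -19.00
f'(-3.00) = -11.00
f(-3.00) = 10.00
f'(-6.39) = -17.78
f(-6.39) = 58.78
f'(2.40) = -0.20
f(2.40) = -20.24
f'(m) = 2*m - 5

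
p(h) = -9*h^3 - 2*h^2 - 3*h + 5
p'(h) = -27*h^2 - 4*h - 3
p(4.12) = -670.72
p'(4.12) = -477.79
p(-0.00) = 5.00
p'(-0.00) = -3.00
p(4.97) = -1164.18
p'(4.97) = -689.80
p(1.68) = -48.36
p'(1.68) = -85.92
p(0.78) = -2.83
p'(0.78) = -22.55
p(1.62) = -43.37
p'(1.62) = -80.34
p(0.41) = 2.81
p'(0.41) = -9.18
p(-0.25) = 5.77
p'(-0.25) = -3.69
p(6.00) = -2029.00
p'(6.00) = -999.00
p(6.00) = -2029.00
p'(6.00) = -999.00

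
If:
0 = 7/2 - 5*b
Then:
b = 7/10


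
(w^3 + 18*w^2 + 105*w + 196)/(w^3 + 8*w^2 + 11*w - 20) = (w^2 + 14*w + 49)/(w^2 + 4*w - 5)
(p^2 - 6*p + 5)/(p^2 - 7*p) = (p^2 - 6*p + 5)/(p*(p - 7))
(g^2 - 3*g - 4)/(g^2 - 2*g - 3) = (g - 4)/(g - 3)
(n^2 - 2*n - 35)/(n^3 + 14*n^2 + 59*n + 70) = (n - 7)/(n^2 + 9*n + 14)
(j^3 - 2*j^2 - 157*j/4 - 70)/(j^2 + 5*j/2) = j - 9/2 - 28/j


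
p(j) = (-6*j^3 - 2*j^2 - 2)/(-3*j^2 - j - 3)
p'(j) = (6*j + 1)*(-6*j^3 - 2*j^2 - 2)/(-3*j^2 - j - 3)^2 + (-18*j^2 - 4*j)/(-3*j^2 - j - 3)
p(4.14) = 7.89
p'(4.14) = 2.07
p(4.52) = 8.67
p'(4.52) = 2.06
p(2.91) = 5.33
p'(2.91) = 2.10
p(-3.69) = -6.78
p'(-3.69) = 2.17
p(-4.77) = -9.08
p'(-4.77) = 2.10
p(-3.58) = -6.54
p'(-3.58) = 2.18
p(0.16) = 0.64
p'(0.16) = -0.05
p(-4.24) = -7.96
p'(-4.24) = 2.13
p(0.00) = 0.67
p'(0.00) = -0.22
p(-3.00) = -5.26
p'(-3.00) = 2.24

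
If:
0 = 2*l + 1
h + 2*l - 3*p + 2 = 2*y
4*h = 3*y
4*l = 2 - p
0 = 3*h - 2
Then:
No Solution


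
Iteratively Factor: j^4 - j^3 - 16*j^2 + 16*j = (j + 4)*(j^3 - 5*j^2 + 4*j) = (j - 1)*(j + 4)*(j^2 - 4*j) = (j - 4)*(j - 1)*(j + 4)*(j)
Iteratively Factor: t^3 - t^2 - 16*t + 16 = (t + 4)*(t^2 - 5*t + 4) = (t - 1)*(t + 4)*(t - 4)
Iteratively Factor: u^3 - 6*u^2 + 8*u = (u - 2)*(u^2 - 4*u) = u*(u - 2)*(u - 4)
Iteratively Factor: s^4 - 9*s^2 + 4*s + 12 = (s - 2)*(s^3 + 2*s^2 - 5*s - 6) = (s - 2)^2*(s^2 + 4*s + 3) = (s - 2)^2*(s + 3)*(s + 1)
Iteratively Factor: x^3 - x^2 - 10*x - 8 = (x + 2)*(x^2 - 3*x - 4) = (x - 4)*(x + 2)*(x + 1)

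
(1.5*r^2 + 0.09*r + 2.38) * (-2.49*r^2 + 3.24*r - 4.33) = -3.735*r^4 + 4.6359*r^3 - 12.1296*r^2 + 7.3215*r - 10.3054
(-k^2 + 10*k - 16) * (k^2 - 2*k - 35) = -k^4 + 12*k^3 - k^2 - 318*k + 560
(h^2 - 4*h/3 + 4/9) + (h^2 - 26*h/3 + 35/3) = 2*h^2 - 10*h + 109/9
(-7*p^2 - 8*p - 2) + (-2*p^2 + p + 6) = -9*p^2 - 7*p + 4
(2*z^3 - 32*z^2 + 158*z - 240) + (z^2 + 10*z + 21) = 2*z^3 - 31*z^2 + 168*z - 219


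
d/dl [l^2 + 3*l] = 2*l + 3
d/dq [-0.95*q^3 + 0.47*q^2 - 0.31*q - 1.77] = -2.85*q^2 + 0.94*q - 0.31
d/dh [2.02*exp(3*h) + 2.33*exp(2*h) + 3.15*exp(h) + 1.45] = (6.06*exp(2*h) + 4.66*exp(h) + 3.15)*exp(h)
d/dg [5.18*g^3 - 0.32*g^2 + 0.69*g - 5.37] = 15.54*g^2 - 0.64*g + 0.69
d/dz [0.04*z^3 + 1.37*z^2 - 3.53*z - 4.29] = 0.12*z^2 + 2.74*z - 3.53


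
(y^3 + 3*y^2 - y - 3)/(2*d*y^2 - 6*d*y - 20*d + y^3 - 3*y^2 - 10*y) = (-y^3 - 3*y^2 + y + 3)/(-2*d*y^2 + 6*d*y + 20*d - y^3 + 3*y^2 + 10*y)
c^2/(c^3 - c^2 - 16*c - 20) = c^2/(c^3 - c^2 - 16*c - 20)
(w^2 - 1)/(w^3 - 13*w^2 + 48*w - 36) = (w + 1)/(w^2 - 12*w + 36)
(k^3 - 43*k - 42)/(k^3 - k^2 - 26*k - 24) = (k^2 - k - 42)/(k^2 - 2*k - 24)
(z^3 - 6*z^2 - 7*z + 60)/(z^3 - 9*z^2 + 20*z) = (z + 3)/z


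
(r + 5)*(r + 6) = r^2 + 11*r + 30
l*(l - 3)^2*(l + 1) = l^4 - 5*l^3 + 3*l^2 + 9*l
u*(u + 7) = u^2 + 7*u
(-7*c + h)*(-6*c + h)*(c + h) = 42*c^3 + 29*c^2*h - 12*c*h^2 + h^3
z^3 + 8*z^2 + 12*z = z*(z + 2)*(z + 6)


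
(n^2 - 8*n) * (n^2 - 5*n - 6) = n^4 - 13*n^3 + 34*n^2 + 48*n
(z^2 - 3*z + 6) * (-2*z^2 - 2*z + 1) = -2*z^4 + 4*z^3 - 5*z^2 - 15*z + 6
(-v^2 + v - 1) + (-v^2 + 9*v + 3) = -2*v^2 + 10*v + 2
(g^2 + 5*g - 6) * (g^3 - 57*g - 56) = g^5 + 5*g^4 - 63*g^3 - 341*g^2 + 62*g + 336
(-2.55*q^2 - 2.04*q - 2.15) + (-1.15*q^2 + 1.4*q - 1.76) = -3.7*q^2 - 0.64*q - 3.91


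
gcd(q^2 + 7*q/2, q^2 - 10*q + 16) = 1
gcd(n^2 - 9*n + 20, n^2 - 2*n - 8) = n - 4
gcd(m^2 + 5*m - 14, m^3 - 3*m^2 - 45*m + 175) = m + 7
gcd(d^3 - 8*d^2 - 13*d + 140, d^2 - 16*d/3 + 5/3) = d - 5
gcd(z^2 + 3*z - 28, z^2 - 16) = z - 4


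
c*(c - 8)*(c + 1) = c^3 - 7*c^2 - 8*c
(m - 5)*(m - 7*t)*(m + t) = m^3 - 6*m^2*t - 5*m^2 - 7*m*t^2 + 30*m*t + 35*t^2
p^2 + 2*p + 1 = (p + 1)^2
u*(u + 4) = u^2 + 4*u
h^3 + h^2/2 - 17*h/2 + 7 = (h - 2)*(h - 1)*(h + 7/2)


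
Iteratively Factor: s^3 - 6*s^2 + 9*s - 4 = (s - 1)*(s^2 - 5*s + 4) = (s - 1)^2*(s - 4)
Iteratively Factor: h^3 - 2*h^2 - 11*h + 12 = (h - 4)*(h^2 + 2*h - 3) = (h - 4)*(h + 3)*(h - 1)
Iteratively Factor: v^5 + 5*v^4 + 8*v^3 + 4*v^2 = (v + 2)*(v^4 + 3*v^3 + 2*v^2) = v*(v + 2)*(v^3 + 3*v^2 + 2*v) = v^2*(v + 2)*(v^2 + 3*v + 2) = v^2*(v + 1)*(v + 2)*(v + 2)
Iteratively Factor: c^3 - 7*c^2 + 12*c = (c)*(c^2 - 7*c + 12) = c*(c - 4)*(c - 3)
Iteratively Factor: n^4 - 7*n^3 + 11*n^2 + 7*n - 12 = (n - 4)*(n^3 - 3*n^2 - n + 3) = (n - 4)*(n - 3)*(n^2 - 1) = (n - 4)*(n - 3)*(n - 1)*(n + 1)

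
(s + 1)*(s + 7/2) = s^2 + 9*s/2 + 7/2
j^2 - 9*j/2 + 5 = (j - 5/2)*(j - 2)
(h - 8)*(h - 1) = h^2 - 9*h + 8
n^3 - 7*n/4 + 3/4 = (n - 1)*(n - 1/2)*(n + 3/2)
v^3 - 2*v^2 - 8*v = v*(v - 4)*(v + 2)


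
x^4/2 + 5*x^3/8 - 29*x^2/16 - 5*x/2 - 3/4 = (x/2 + 1)*(x - 2)*(x + 1/2)*(x + 3/4)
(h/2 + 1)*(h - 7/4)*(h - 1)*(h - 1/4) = h^4/2 - h^3/2 - 57*h^2/32 + 71*h/32 - 7/16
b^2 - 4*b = b*(b - 4)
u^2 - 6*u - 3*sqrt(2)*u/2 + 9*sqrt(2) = (u - 6)*(u - 3*sqrt(2)/2)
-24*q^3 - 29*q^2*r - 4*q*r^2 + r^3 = (-8*q + r)*(q + r)*(3*q + r)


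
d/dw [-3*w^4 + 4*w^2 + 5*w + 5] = -12*w^3 + 8*w + 5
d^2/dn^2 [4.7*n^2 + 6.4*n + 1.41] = 9.40000000000000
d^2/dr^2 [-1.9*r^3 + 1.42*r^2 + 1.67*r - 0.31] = 2.84 - 11.4*r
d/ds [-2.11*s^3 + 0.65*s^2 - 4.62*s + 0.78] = -6.33*s^2 + 1.3*s - 4.62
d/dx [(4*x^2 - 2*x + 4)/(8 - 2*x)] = 2*(-x^2 + 8*x - 1)/(x^2 - 8*x + 16)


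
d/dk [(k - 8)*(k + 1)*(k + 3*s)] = 3*k^2 + 6*k*s - 14*k - 21*s - 8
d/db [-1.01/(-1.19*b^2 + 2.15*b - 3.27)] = (2.1715 - 2.4038*b)/(1.19*b^2 - 2.15*b + 3.27)^2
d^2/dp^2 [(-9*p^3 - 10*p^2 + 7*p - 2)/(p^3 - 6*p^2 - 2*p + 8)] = 2*(-64*p^6 - 33*p^5 + 234*p^4 + 574*p^3 - 1548*p^2 - 744*p - 632)/(p^9 - 18*p^8 + 102*p^7 - 120*p^6 - 492*p^5 + 696*p^4 + 760*p^3 - 1056*p^2 - 384*p + 512)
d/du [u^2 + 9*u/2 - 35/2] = 2*u + 9/2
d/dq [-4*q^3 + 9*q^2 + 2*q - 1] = -12*q^2 + 18*q + 2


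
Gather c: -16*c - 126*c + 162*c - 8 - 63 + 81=20*c + 10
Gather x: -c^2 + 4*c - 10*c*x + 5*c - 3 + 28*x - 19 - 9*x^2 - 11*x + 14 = -c^2 + 9*c - 9*x^2 + x*(17 - 10*c) - 8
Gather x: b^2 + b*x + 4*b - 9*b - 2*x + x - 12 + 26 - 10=b^2 - 5*b + x*(b - 1) + 4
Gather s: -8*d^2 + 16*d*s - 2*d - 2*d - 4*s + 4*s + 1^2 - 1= -8*d^2 + 16*d*s - 4*d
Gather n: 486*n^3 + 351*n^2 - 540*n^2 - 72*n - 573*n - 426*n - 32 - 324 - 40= 486*n^3 - 189*n^2 - 1071*n - 396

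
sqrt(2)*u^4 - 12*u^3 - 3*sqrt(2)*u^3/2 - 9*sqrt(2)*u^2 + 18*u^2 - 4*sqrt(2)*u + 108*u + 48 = (u - 4)*(u + 2)*(u - 6*sqrt(2))*(sqrt(2)*u + sqrt(2)/2)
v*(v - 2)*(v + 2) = v^3 - 4*v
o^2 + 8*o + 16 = (o + 4)^2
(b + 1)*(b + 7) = b^2 + 8*b + 7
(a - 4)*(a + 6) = a^2 + 2*a - 24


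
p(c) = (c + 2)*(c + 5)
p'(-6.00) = -5.00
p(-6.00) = 4.00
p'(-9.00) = -11.00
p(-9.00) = 28.00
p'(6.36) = 19.72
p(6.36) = 94.97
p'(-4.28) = -1.56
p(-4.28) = -1.64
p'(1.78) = 10.56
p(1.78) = 25.63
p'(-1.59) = 3.82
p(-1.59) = 1.40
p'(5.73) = 18.46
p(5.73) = 82.94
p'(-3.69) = -0.38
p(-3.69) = -2.21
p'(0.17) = 7.34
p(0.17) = 11.22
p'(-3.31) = 0.38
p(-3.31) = -2.21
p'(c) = 2*c + 7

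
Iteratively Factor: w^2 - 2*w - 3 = (w + 1)*(w - 3)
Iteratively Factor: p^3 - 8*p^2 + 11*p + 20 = (p + 1)*(p^2 - 9*p + 20) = (p - 4)*(p + 1)*(p - 5)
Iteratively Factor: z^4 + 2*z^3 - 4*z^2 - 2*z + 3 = (z - 1)*(z^3 + 3*z^2 - z - 3) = (z - 1)^2*(z^2 + 4*z + 3) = (z - 1)^2*(z + 3)*(z + 1)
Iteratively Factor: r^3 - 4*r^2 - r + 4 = (r - 1)*(r^2 - 3*r - 4) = (r - 1)*(r + 1)*(r - 4)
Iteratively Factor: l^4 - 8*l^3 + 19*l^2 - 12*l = (l - 4)*(l^3 - 4*l^2 + 3*l) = (l - 4)*(l - 3)*(l^2 - l) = l*(l - 4)*(l - 3)*(l - 1)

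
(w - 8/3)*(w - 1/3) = w^2 - 3*w + 8/9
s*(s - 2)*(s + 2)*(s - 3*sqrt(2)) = s^4 - 3*sqrt(2)*s^3 - 4*s^2 + 12*sqrt(2)*s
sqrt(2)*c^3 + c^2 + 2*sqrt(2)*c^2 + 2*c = c*(c + 2)*(sqrt(2)*c + 1)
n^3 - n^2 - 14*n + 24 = (n - 3)*(n - 2)*(n + 4)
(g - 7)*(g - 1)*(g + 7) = g^3 - g^2 - 49*g + 49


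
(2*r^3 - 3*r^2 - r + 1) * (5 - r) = -2*r^4 + 13*r^3 - 14*r^2 - 6*r + 5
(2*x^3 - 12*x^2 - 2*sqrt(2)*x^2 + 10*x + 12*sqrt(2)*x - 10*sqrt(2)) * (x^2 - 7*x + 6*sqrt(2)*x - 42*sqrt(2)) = 2*x^5 - 26*x^4 + 10*sqrt(2)*x^4 - 130*sqrt(2)*x^3 + 70*x^3 + 242*x^2 + 470*sqrt(2)*x^2 - 1128*x - 350*sqrt(2)*x + 840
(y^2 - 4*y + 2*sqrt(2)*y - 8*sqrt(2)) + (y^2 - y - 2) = 2*y^2 - 5*y + 2*sqrt(2)*y - 8*sqrt(2) - 2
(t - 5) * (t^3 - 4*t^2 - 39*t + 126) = t^4 - 9*t^3 - 19*t^2 + 321*t - 630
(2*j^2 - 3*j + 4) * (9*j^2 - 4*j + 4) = 18*j^4 - 35*j^3 + 56*j^2 - 28*j + 16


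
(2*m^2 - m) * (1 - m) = -2*m^3 + 3*m^2 - m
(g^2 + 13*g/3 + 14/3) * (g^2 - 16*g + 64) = g^4 - 35*g^3/3 - 2*g^2/3 + 608*g/3 + 896/3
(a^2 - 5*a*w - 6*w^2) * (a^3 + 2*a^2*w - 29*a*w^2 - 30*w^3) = a^5 - 3*a^4*w - 45*a^3*w^2 + 103*a^2*w^3 + 324*a*w^4 + 180*w^5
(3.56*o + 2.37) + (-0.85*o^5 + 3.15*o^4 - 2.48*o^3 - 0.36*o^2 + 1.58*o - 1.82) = -0.85*o^5 + 3.15*o^4 - 2.48*o^3 - 0.36*o^2 + 5.14*o + 0.55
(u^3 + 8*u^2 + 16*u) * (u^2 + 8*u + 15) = u^5 + 16*u^4 + 95*u^3 + 248*u^2 + 240*u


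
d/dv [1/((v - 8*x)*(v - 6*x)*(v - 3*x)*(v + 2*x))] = (-4*v^3 + 45*v^2*x - 112*v*x^2 - 36*x^3)/(v^8 - 30*v^7*x + 337*v^6*x^2 - 1608*v^5*x^3 + 1480*v^4*x^4 + 12672*v^3*x^5 - 30960*v^2*x^6 - 20736*v*x^7 + 82944*x^8)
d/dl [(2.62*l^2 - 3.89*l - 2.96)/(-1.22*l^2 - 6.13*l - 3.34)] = (-20.8064*l^2 - 24.724*l - 5.1522)/(1.4884*l^4 + 14.9572*l^3 + 45.7265*l^2 + 40.9484*l + 11.1556)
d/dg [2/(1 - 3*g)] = 6/(3*g - 1)^2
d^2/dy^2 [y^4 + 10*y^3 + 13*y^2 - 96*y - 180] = 12*y^2 + 60*y + 26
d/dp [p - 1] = 1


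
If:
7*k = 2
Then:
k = 2/7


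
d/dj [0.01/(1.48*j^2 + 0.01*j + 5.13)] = (-0.0296*j - 0.0001)/(1.48*j^2 + 0.01*j + 5.13)^2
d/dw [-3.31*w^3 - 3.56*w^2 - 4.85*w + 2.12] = -9.93*w^2 - 7.12*w - 4.85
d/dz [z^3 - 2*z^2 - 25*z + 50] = 3*z^2 - 4*z - 25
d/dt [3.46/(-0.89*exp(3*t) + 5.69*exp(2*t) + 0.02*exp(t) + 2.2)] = (9.2382*exp(2*t) - 39.3748*exp(t) - 0.0692)*exp(t)/(-0.89*exp(3*t) + 5.69*exp(2*t) + 0.02*exp(t) + 2.2)^2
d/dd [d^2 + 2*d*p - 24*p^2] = 2*d + 2*p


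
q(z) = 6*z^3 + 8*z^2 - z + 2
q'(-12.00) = 2399.00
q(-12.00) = -9202.00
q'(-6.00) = 551.00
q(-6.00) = -1000.00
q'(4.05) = 359.04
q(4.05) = 527.75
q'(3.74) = 310.62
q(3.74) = 424.04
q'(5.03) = 534.90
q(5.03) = 962.96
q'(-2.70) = 87.02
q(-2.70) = -55.08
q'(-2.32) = 58.76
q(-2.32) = -27.54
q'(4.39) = 416.14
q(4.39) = 659.41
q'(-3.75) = 192.12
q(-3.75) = -198.16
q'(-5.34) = 426.84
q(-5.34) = -678.18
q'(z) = 18*z^2 + 16*z - 1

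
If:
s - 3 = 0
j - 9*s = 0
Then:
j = 27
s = 3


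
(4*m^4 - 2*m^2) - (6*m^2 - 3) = 4*m^4 - 8*m^2 + 3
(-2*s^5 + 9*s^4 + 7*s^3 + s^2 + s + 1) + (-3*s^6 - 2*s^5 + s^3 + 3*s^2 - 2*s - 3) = -3*s^6 - 4*s^5 + 9*s^4 + 8*s^3 + 4*s^2 - s - 2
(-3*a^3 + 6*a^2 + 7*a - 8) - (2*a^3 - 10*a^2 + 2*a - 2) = -5*a^3 + 16*a^2 + 5*a - 6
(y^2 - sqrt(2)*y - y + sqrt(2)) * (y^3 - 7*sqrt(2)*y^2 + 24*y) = y^5 - 8*sqrt(2)*y^4 - y^4 + 8*sqrt(2)*y^3 + 38*y^3 - 38*y^2 - 24*sqrt(2)*y^2 + 24*sqrt(2)*y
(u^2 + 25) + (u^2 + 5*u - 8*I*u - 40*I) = 2*u^2 + 5*u - 8*I*u + 25 - 40*I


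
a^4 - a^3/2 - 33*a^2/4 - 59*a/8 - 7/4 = (a - 7/2)*(a + 1/2)^2*(a + 2)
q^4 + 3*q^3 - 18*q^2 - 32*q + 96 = (q - 3)*(q - 2)*(q + 4)^2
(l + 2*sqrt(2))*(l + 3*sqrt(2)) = l^2 + 5*sqrt(2)*l + 12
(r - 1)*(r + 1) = r^2 - 1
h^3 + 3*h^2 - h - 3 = (h - 1)*(h + 1)*(h + 3)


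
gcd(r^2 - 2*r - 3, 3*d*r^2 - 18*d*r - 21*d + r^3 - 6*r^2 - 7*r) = r + 1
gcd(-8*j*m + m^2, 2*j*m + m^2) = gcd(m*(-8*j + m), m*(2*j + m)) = m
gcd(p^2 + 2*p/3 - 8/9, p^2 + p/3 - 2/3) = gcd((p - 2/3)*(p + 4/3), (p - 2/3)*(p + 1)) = p - 2/3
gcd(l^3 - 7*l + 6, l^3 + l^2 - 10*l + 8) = l^2 - 3*l + 2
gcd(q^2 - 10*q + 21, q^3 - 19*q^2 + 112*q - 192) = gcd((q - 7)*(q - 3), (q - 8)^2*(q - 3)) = q - 3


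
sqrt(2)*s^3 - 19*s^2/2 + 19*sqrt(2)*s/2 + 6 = (s - 3*sqrt(2))*(s - 2*sqrt(2))*(sqrt(2)*s + 1/2)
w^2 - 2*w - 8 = (w - 4)*(w + 2)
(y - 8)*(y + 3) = y^2 - 5*y - 24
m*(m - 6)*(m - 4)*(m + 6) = m^4 - 4*m^3 - 36*m^2 + 144*m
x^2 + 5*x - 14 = (x - 2)*(x + 7)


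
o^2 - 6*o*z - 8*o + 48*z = (o - 8)*(o - 6*z)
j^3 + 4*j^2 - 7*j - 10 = (j - 2)*(j + 1)*(j + 5)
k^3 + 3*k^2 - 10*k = k*(k - 2)*(k + 5)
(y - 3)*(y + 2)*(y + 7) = y^3 + 6*y^2 - 13*y - 42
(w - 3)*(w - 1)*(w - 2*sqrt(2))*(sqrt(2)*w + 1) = sqrt(2)*w^4 - 4*sqrt(2)*w^3 - 3*w^3 + sqrt(2)*w^2 + 12*w^2 - 9*w + 8*sqrt(2)*w - 6*sqrt(2)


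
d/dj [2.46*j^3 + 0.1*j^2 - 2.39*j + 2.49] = 7.38*j^2 + 0.2*j - 2.39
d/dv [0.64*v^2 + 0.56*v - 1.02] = 1.28*v + 0.56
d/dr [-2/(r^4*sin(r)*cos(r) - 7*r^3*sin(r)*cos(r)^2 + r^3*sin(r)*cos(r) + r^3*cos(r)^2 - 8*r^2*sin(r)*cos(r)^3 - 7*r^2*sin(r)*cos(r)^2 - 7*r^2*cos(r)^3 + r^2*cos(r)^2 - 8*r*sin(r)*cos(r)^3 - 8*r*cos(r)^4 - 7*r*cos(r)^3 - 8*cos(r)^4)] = 4*(4*r^4*cos(2*r) + 4*sqrt(2)*r^3*sin(2*r + pi/4) - 7*r^3*cos(r) - 21*r^3*cos(3*r) - 32*r^2*(1 - cos(2*r))^2 + 2*r^2*sin(2*r) - 7*r^2*cos(r) - 74*r^2*cos(2*r) - 21*r^2*cos(3*r) + 54*r^2 - 32*r*(1 - cos(2*r))^2 + 7*r*sin(r) + 16*r*sin(2*r) + 7*r*sin(3*r) + 8*r*sin(4*r) - 42*r*cos(r) - 76*r*cos(2*r) - 14*r*cos(3*r) + 52*r - 8*(1 - cos(2*r))^2 + 24*sin(2*r) + 12*sin(4*r) - 21*cos(r) - 32*cos(2*r) - 7*cos(3*r))/((r + 1)^2*(cos(2*r) + 1)*(2*r^3*sin(r) - 7*r^2*sin(2*r) + 2*r^2*cos(r) - 4*r*sin(r) - 4*r*sin(3*r) - 7*r*cos(2*r) - 7*r - 12*cos(r) - 4*cos(3*r))^2)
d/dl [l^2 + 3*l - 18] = 2*l + 3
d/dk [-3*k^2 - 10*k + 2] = -6*k - 10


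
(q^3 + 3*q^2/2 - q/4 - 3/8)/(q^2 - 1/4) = q + 3/2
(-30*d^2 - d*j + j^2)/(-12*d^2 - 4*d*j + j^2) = (5*d + j)/(2*d + j)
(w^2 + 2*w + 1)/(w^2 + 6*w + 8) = (w^2 + 2*w + 1)/(w^2 + 6*w + 8)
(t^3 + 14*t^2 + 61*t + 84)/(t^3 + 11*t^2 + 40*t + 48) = (t + 7)/(t + 4)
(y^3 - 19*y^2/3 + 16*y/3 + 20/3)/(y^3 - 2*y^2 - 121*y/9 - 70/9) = 3*(y - 2)/(3*y + 7)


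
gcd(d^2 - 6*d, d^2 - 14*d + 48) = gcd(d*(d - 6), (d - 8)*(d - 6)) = d - 6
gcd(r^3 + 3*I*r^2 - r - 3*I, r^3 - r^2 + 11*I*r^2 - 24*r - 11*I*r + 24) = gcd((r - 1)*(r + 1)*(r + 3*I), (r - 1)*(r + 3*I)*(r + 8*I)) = r^2 + r*(-1 + 3*I) - 3*I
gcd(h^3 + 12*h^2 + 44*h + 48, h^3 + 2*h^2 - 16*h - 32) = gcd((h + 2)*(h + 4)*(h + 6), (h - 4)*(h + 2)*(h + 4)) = h^2 + 6*h + 8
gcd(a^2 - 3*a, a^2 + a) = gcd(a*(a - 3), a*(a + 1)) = a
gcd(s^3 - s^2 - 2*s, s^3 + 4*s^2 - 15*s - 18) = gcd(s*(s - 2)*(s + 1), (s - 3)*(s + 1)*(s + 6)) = s + 1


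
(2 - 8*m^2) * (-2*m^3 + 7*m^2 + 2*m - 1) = 16*m^5 - 56*m^4 - 20*m^3 + 22*m^2 + 4*m - 2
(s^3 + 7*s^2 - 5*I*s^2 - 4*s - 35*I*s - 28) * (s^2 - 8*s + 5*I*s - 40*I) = s^5 - s^4 - 35*s^3 - 21*s^2 - 20*I*s^2 - 1176*s + 20*I*s + 1120*I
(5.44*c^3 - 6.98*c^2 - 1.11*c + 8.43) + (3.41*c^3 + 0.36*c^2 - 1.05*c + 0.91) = 8.85*c^3 - 6.62*c^2 - 2.16*c + 9.34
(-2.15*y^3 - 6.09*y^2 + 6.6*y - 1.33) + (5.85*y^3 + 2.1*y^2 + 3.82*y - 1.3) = 3.7*y^3 - 3.99*y^2 + 10.42*y - 2.63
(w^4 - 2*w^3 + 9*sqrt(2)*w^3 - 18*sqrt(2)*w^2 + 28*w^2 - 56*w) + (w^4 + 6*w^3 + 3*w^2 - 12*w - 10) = 2*w^4 + 4*w^3 + 9*sqrt(2)*w^3 - 18*sqrt(2)*w^2 + 31*w^2 - 68*w - 10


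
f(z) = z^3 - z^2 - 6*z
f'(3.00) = 15.00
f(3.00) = 0.00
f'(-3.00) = 27.00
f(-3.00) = -18.00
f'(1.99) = 1.90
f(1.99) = -8.02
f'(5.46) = 72.51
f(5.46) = 100.20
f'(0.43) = -6.31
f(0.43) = -2.69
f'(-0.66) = -3.37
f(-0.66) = 3.24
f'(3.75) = 28.69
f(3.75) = 16.17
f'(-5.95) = 112.11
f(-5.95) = -210.35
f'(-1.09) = -0.26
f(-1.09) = 4.06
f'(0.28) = -6.32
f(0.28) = -1.74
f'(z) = 3*z^2 - 2*z - 6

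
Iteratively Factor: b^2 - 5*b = (b - 5)*(b)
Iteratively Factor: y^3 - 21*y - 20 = (y + 4)*(y^2 - 4*y - 5) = (y + 1)*(y + 4)*(y - 5)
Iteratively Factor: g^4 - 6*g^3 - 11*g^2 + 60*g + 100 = (g - 5)*(g^3 - g^2 - 16*g - 20) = (g - 5)^2*(g^2 + 4*g + 4) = (g - 5)^2*(g + 2)*(g + 2)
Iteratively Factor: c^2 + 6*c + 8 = (c + 4)*(c + 2)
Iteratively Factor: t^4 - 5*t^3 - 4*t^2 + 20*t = (t + 2)*(t^3 - 7*t^2 + 10*t) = (t - 5)*(t + 2)*(t^2 - 2*t) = (t - 5)*(t - 2)*(t + 2)*(t)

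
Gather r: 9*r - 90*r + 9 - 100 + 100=9 - 81*r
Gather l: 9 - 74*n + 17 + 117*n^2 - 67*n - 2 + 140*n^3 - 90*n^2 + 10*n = 140*n^3 + 27*n^2 - 131*n + 24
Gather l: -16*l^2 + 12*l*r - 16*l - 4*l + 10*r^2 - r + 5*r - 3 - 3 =-16*l^2 + l*(12*r - 20) + 10*r^2 + 4*r - 6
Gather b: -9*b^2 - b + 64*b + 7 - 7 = -9*b^2 + 63*b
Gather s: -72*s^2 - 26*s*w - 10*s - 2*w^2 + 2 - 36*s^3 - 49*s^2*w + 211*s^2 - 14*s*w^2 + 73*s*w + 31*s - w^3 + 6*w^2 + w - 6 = -36*s^3 + s^2*(139 - 49*w) + s*(-14*w^2 + 47*w + 21) - w^3 + 4*w^2 + w - 4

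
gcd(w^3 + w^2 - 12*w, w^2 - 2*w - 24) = w + 4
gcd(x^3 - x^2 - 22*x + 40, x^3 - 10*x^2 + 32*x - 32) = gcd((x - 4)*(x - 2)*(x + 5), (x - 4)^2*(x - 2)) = x^2 - 6*x + 8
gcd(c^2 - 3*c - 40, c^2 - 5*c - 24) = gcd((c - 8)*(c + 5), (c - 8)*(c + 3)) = c - 8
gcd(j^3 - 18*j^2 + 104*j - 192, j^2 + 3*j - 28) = j - 4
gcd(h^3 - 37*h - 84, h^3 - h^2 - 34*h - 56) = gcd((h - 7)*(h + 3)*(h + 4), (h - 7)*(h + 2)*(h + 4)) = h^2 - 3*h - 28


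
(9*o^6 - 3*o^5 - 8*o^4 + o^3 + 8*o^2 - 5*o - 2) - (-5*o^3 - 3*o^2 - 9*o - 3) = 9*o^6 - 3*o^5 - 8*o^4 + 6*o^3 + 11*o^2 + 4*o + 1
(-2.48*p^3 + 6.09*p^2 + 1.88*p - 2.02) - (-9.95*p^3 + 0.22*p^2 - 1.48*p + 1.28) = 7.47*p^3 + 5.87*p^2 + 3.36*p - 3.3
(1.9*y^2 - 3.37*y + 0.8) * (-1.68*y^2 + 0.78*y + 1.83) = -3.192*y^4 + 7.1436*y^3 - 0.4956*y^2 - 5.5431*y + 1.464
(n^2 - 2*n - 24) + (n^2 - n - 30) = 2*n^2 - 3*n - 54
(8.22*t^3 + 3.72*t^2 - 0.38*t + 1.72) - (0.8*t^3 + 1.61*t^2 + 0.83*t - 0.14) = 7.42*t^3 + 2.11*t^2 - 1.21*t + 1.86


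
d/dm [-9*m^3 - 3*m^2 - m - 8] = -27*m^2 - 6*m - 1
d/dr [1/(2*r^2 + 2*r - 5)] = 2*(-2*r - 1)/(2*r^2 + 2*r - 5)^2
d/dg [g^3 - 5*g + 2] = 3*g^2 - 5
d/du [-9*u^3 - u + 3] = -27*u^2 - 1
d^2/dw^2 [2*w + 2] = 0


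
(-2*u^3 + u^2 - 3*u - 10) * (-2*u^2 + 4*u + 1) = 4*u^5 - 10*u^4 + 8*u^3 + 9*u^2 - 43*u - 10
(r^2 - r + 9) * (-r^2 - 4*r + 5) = -r^4 - 3*r^3 - 41*r + 45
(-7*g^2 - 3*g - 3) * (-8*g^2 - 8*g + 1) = 56*g^4 + 80*g^3 + 41*g^2 + 21*g - 3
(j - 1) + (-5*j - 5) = -4*j - 6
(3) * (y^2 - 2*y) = 3*y^2 - 6*y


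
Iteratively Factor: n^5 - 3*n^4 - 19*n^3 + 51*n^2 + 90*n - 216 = (n - 3)*(n^4 - 19*n^2 - 6*n + 72) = (n - 3)*(n + 3)*(n^3 - 3*n^2 - 10*n + 24) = (n - 3)*(n + 3)^2*(n^2 - 6*n + 8) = (n - 4)*(n - 3)*(n + 3)^2*(n - 2)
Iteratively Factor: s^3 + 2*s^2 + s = (s + 1)*(s^2 + s) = s*(s + 1)*(s + 1)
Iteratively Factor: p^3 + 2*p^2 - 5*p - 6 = (p - 2)*(p^2 + 4*p + 3) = (p - 2)*(p + 3)*(p + 1)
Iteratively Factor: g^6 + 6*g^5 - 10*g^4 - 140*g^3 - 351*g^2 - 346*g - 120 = (g + 2)*(g^5 + 4*g^4 - 18*g^3 - 104*g^2 - 143*g - 60) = (g + 2)*(g + 3)*(g^4 + g^3 - 21*g^2 - 41*g - 20) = (g + 1)*(g + 2)*(g + 3)*(g^3 - 21*g - 20) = (g + 1)*(g + 2)*(g + 3)*(g + 4)*(g^2 - 4*g - 5) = (g + 1)^2*(g + 2)*(g + 3)*(g + 4)*(g - 5)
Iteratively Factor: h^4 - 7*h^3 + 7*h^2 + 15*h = (h - 5)*(h^3 - 2*h^2 - 3*h) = h*(h - 5)*(h^2 - 2*h - 3) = h*(h - 5)*(h - 3)*(h + 1)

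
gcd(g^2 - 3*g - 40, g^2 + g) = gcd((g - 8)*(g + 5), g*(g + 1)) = 1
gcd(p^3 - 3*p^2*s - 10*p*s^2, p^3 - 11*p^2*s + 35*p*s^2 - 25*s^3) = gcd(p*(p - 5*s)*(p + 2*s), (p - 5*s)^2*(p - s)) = p - 5*s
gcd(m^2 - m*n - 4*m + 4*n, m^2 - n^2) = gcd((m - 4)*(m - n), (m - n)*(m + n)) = m - n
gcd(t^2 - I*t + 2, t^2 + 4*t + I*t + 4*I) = t + I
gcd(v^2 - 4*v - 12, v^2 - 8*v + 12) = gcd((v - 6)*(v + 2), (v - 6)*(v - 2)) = v - 6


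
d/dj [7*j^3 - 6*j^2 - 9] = 3*j*(7*j - 4)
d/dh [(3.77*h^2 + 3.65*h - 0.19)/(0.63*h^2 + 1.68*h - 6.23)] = (4.0341*h^2 - 46.7348*h - 22.4203)/(0.3969*h^4 + 2.1168*h^3 - 5.0274*h^2 - 20.9328*h + 38.8129)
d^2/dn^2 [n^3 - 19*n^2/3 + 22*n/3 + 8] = 6*n - 38/3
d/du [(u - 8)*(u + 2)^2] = (u + 2)*(3*u - 14)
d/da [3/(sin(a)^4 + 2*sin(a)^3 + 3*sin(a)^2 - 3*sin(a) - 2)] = 3*(-9*sin(a) + sin(3*a) + 3*cos(2*a))*cos(a)/(sin(a)^4 + 2*sin(a)^3 + 3*sin(a)^2 - 3*sin(a) - 2)^2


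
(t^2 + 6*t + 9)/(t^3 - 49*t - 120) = (t + 3)/(t^2 - 3*t - 40)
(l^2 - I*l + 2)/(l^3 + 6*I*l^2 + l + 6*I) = (l - 2*I)/(l^2 + 5*I*l + 6)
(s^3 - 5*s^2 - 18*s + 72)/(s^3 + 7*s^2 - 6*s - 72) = (s - 6)/(s + 6)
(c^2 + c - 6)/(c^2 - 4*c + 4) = (c + 3)/(c - 2)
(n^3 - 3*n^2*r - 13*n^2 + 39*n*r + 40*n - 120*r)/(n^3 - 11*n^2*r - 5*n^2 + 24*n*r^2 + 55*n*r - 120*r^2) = (8 - n)/(-n + 8*r)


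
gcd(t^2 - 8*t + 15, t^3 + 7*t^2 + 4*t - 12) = 1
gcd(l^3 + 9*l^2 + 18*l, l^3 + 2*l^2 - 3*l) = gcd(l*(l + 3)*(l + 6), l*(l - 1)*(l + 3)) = l^2 + 3*l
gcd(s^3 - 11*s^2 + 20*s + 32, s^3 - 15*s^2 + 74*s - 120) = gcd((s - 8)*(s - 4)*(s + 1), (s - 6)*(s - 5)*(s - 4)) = s - 4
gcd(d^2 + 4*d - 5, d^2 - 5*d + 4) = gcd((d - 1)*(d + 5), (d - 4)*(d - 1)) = d - 1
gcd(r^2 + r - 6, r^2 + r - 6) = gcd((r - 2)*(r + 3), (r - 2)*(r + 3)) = r^2 + r - 6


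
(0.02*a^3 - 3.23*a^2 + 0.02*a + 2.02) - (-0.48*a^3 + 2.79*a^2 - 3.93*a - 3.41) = 0.5*a^3 - 6.02*a^2 + 3.95*a + 5.43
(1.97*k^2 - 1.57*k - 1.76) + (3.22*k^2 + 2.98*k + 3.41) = 5.19*k^2 + 1.41*k + 1.65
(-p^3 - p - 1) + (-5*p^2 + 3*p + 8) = -p^3 - 5*p^2 + 2*p + 7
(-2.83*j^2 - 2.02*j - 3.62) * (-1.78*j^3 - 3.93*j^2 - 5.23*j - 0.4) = 5.0374*j^5 + 14.7175*j^4 + 29.1831*j^3 + 25.9232*j^2 + 19.7406*j + 1.448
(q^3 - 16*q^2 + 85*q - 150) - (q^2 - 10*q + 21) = q^3 - 17*q^2 + 95*q - 171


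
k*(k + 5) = k^2 + 5*k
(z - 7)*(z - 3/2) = z^2 - 17*z/2 + 21/2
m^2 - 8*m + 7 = (m - 7)*(m - 1)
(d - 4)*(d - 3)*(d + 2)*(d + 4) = d^4 - d^3 - 22*d^2 + 16*d + 96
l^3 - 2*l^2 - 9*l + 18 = (l - 3)*(l - 2)*(l + 3)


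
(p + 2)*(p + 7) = p^2 + 9*p + 14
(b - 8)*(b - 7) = b^2 - 15*b + 56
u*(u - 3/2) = u^2 - 3*u/2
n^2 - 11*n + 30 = (n - 6)*(n - 5)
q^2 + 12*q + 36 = (q + 6)^2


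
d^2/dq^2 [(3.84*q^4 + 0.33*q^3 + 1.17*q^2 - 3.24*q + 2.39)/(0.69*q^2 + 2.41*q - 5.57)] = (3.656448*q^6 + 38.313216*q^5 + 45.268992*q^4 - 825.358518*q^3 + 1436.855706*q^2 + 10.561536*q + 31.746382)/(0.328509*q^6 + 3.442203*q^5 + 4.067136*q^4 - 41.576597*q^3 - 32.831808*q^2 + 224.310027*q - 172.808693)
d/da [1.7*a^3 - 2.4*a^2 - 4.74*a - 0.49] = 5.1*a^2 - 4.8*a - 4.74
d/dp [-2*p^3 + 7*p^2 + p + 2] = -6*p^2 + 14*p + 1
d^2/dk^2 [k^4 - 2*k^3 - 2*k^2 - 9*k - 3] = 12*k^2 - 12*k - 4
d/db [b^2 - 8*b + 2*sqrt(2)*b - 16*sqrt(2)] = 2*b - 8 + 2*sqrt(2)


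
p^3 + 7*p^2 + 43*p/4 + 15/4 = (p + 1/2)*(p + 3/2)*(p + 5)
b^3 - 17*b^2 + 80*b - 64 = (b - 8)^2*(b - 1)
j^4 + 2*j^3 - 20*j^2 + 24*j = j*(j - 2)^2*(j + 6)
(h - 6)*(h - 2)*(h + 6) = h^3 - 2*h^2 - 36*h + 72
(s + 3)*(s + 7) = s^2 + 10*s + 21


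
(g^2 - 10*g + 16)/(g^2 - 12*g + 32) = (g - 2)/(g - 4)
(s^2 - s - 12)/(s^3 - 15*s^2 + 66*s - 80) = (s^2 - s - 12)/(s^3 - 15*s^2 + 66*s - 80)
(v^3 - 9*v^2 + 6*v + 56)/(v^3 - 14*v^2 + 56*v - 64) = (v^2 - 5*v - 14)/(v^2 - 10*v + 16)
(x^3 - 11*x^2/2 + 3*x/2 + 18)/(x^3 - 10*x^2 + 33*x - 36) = (x + 3/2)/(x - 3)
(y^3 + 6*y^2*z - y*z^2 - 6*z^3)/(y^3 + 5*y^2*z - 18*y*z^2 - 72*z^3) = (y^2 - z^2)/(y^2 - y*z - 12*z^2)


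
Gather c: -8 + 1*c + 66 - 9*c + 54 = 112 - 8*c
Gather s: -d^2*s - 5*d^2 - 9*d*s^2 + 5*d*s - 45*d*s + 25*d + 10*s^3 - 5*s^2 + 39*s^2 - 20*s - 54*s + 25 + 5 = -5*d^2 + 25*d + 10*s^3 + s^2*(34 - 9*d) + s*(-d^2 - 40*d - 74) + 30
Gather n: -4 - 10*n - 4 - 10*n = -20*n - 8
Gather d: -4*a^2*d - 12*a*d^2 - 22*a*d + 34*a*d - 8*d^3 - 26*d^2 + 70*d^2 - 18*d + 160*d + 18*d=-8*d^3 + d^2*(44 - 12*a) + d*(-4*a^2 + 12*a + 160)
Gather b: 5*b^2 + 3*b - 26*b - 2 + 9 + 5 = 5*b^2 - 23*b + 12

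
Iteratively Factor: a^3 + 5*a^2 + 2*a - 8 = (a + 2)*(a^2 + 3*a - 4) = (a - 1)*(a + 2)*(a + 4)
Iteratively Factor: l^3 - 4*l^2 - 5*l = (l - 5)*(l^2 + l) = l*(l - 5)*(l + 1)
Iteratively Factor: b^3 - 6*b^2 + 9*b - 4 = (b - 4)*(b^2 - 2*b + 1) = (b - 4)*(b - 1)*(b - 1)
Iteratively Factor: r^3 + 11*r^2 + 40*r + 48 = (r + 4)*(r^2 + 7*r + 12) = (r + 3)*(r + 4)*(r + 4)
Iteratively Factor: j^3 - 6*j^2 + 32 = (j - 4)*(j^2 - 2*j - 8) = (j - 4)^2*(j + 2)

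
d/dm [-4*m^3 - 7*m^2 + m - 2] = -12*m^2 - 14*m + 1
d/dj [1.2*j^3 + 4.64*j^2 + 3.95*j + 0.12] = 3.6*j^2 + 9.28*j + 3.95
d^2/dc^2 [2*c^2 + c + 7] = 4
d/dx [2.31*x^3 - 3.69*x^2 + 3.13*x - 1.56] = 6.93*x^2 - 7.38*x + 3.13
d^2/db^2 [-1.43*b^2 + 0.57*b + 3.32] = -2.86000000000000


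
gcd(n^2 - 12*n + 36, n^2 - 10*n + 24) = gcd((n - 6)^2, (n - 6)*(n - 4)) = n - 6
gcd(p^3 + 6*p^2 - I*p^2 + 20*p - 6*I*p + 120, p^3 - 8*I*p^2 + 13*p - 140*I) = p^2 - I*p + 20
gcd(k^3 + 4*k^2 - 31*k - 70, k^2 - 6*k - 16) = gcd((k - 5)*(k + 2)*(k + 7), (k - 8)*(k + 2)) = k + 2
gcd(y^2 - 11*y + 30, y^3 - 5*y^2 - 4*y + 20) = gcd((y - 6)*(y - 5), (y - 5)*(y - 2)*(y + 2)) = y - 5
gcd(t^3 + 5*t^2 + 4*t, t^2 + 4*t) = t^2 + 4*t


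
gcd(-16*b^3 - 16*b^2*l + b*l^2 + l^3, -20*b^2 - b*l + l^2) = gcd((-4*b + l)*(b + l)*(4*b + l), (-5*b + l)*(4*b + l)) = 4*b + l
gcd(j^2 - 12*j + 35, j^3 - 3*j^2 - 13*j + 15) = j - 5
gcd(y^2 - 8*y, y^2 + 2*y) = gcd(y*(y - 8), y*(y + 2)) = y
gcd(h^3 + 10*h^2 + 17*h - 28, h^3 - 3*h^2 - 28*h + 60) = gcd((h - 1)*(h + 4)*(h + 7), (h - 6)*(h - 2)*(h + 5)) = 1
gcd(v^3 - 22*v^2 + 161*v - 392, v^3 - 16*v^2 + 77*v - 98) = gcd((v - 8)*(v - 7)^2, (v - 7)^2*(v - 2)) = v^2 - 14*v + 49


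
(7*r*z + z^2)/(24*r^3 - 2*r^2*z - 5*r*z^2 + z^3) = z*(7*r + z)/(24*r^3 - 2*r^2*z - 5*r*z^2 + z^3)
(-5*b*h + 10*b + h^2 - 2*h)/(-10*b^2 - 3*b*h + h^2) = (h - 2)/(2*b + h)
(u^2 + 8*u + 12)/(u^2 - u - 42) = (u + 2)/(u - 7)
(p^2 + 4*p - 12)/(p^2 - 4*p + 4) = (p + 6)/(p - 2)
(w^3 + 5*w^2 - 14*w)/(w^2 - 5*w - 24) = w*(-w^2 - 5*w + 14)/(-w^2 + 5*w + 24)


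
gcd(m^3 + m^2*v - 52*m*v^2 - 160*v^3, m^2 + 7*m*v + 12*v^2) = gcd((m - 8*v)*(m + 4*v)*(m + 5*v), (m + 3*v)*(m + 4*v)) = m + 4*v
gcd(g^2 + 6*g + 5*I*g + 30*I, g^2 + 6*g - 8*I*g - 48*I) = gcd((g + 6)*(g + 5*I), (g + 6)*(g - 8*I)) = g + 6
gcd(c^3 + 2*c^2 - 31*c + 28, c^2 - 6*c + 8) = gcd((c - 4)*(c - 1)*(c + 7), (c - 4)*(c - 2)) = c - 4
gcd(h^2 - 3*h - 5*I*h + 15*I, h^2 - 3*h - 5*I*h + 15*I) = h^2 + h*(-3 - 5*I) + 15*I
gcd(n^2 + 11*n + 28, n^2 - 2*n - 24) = n + 4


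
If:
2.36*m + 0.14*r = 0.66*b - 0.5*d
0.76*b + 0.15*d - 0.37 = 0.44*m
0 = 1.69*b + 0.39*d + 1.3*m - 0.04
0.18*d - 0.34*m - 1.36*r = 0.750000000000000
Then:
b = -0.09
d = 1.77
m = -0.39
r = -0.22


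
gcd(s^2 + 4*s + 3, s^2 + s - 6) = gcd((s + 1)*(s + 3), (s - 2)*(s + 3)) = s + 3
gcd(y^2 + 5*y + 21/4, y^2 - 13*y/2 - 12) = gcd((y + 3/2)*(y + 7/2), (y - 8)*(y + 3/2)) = y + 3/2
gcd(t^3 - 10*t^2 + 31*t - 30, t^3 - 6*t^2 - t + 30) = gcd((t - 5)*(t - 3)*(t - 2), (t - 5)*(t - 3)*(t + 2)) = t^2 - 8*t + 15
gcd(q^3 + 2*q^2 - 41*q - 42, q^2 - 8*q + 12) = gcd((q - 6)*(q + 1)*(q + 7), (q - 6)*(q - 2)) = q - 6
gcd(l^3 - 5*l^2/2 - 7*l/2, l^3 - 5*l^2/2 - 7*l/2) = l^3 - 5*l^2/2 - 7*l/2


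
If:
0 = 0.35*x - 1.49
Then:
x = 4.26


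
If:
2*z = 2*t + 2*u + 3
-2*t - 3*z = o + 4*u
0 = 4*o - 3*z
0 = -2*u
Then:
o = 9/23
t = -45/46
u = 0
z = 12/23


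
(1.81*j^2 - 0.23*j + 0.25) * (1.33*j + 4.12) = 2.4073*j^3 + 7.1513*j^2 - 0.6151*j + 1.03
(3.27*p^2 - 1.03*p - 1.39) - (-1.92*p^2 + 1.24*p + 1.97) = 5.19*p^2 - 2.27*p - 3.36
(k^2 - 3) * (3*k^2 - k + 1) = 3*k^4 - k^3 - 8*k^2 + 3*k - 3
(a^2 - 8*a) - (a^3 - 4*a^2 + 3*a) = -a^3 + 5*a^2 - 11*a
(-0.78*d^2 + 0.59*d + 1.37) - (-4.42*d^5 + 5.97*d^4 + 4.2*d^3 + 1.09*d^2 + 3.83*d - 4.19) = 4.42*d^5 - 5.97*d^4 - 4.2*d^3 - 1.87*d^2 - 3.24*d + 5.56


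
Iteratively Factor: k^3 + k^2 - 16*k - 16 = (k - 4)*(k^2 + 5*k + 4) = (k - 4)*(k + 4)*(k + 1)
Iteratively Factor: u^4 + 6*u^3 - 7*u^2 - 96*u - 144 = (u + 3)*(u^3 + 3*u^2 - 16*u - 48) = (u - 4)*(u + 3)*(u^2 + 7*u + 12) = (u - 4)*(u + 3)^2*(u + 4)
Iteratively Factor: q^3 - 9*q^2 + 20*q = (q - 5)*(q^2 - 4*q) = (q - 5)*(q - 4)*(q)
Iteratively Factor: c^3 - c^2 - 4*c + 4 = (c - 1)*(c^2 - 4) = (c - 1)*(c + 2)*(c - 2)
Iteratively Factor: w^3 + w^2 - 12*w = (w + 4)*(w^2 - 3*w) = (w - 3)*(w + 4)*(w)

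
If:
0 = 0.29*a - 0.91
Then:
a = 3.14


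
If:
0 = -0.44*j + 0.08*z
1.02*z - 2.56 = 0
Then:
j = 0.46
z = 2.51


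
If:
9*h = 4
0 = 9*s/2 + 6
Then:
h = 4/9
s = -4/3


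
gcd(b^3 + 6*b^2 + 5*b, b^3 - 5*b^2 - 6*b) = b^2 + b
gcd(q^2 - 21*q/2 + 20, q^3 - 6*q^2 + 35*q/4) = q - 5/2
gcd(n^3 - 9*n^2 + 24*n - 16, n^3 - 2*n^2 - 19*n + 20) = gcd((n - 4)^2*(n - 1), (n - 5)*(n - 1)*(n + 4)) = n - 1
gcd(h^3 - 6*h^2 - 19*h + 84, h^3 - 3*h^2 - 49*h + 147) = h^2 - 10*h + 21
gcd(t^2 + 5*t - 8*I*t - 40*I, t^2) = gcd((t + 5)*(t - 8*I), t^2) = 1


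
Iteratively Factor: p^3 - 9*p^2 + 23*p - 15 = (p - 1)*(p^2 - 8*p + 15) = (p - 3)*(p - 1)*(p - 5)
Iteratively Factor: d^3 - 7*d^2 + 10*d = (d - 2)*(d^2 - 5*d) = (d - 5)*(d - 2)*(d)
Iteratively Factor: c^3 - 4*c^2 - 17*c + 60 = (c - 5)*(c^2 + c - 12) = (c - 5)*(c - 3)*(c + 4)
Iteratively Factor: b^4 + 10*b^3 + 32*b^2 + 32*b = (b)*(b^3 + 10*b^2 + 32*b + 32) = b*(b + 2)*(b^2 + 8*b + 16) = b*(b + 2)*(b + 4)*(b + 4)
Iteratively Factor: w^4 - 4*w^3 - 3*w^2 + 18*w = (w + 2)*(w^3 - 6*w^2 + 9*w) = w*(w + 2)*(w^2 - 6*w + 9) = w*(w - 3)*(w + 2)*(w - 3)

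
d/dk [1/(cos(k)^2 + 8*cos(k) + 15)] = 2*(cos(k) + 4)*sin(k)/(cos(k)^2 + 8*cos(k) + 15)^2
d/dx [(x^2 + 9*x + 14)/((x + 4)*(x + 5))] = 6*(2*x + 9)/(x^4 + 18*x^3 + 121*x^2 + 360*x + 400)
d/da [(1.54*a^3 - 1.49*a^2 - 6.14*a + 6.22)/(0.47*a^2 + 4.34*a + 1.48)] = (0.7238*a^4 + 13.3672*a^3 + 3.2568*a^2 - 10.2572*a - 36.082)/(0.2209*a^4 + 4.0796*a^3 + 20.2268*a^2 + 12.8464*a + 2.1904)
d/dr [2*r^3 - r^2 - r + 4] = 6*r^2 - 2*r - 1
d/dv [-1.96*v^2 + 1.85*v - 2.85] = 1.85 - 3.92*v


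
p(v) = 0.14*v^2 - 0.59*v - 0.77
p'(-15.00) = -4.79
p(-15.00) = 39.58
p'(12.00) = 2.77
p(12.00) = 12.31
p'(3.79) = 0.47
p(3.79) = -1.00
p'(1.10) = -0.28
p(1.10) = -1.25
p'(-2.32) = -1.24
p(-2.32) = 1.35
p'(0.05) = -0.58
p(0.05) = -0.80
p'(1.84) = -0.07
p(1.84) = -1.38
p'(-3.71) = -1.63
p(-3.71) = 3.35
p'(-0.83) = -0.82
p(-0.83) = -0.18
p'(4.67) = 0.72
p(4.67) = -0.47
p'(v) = 0.28*v - 0.59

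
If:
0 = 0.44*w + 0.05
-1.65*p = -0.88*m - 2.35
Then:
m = 1.875*p - 2.67045454545455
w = -0.11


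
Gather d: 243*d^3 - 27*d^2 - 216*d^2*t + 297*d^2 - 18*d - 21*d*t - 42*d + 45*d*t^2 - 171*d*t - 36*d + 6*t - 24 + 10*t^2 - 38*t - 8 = 243*d^3 + d^2*(270 - 216*t) + d*(45*t^2 - 192*t - 96) + 10*t^2 - 32*t - 32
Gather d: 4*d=4*d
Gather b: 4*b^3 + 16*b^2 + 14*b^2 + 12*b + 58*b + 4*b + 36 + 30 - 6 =4*b^3 + 30*b^2 + 74*b + 60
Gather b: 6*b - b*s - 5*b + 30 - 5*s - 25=b*(1 - s) - 5*s + 5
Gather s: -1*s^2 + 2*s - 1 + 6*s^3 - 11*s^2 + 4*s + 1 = 6*s^3 - 12*s^2 + 6*s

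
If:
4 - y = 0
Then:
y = 4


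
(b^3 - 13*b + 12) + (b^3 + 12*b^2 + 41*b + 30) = 2*b^3 + 12*b^2 + 28*b + 42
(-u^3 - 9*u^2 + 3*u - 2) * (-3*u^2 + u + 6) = 3*u^5 + 26*u^4 - 24*u^3 - 45*u^2 + 16*u - 12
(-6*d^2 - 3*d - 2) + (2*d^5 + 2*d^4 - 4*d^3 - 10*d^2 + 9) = 2*d^5 + 2*d^4 - 4*d^3 - 16*d^2 - 3*d + 7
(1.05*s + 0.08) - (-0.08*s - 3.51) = 1.13*s + 3.59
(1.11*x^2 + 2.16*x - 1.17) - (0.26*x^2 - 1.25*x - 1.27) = 0.85*x^2 + 3.41*x + 0.1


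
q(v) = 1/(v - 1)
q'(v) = -1/(v - 1)^2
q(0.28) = -1.39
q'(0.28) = -1.93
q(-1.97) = -0.34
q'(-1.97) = -0.11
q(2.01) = 0.99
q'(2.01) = -0.98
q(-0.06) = -0.94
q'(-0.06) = -0.89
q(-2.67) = -0.27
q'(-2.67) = -0.07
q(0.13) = -1.15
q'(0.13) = -1.32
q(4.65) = 0.27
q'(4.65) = -0.08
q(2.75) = 0.57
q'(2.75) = -0.33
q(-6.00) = -0.14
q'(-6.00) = -0.02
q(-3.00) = -0.25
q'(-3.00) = -0.06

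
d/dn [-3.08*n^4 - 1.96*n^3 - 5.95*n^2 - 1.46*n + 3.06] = -12.32*n^3 - 5.88*n^2 - 11.9*n - 1.46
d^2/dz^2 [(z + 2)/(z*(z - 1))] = 2*(z^3 + 6*z^2 - 6*z + 2)/(z^3*(z^3 - 3*z^2 + 3*z - 1))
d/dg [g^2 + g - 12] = 2*g + 1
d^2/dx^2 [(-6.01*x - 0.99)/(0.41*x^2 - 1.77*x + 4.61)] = (-(0.82*x - 1.77)*(1.64*x - 3.54)*(6.01*x + 0.99) + (14.7846*x - 20.4636)*(0.41*x^2 - 1.77*x + 4.61))/(0.41*x^2 - 1.77*x + 4.61)^3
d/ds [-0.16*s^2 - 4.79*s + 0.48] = -0.32*s - 4.79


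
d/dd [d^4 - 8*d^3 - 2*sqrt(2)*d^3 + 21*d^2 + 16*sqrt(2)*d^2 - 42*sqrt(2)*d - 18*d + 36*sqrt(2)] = 4*d^3 - 24*d^2 - 6*sqrt(2)*d^2 + 42*d + 32*sqrt(2)*d - 42*sqrt(2) - 18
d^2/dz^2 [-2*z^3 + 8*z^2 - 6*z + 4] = 16 - 12*z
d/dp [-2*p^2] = -4*p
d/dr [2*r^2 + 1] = 4*r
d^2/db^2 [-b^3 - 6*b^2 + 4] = -6*b - 12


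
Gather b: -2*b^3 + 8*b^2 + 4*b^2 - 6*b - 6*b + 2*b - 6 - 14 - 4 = -2*b^3 + 12*b^2 - 10*b - 24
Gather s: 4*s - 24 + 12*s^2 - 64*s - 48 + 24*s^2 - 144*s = 36*s^2 - 204*s - 72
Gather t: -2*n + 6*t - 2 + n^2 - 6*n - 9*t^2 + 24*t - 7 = n^2 - 8*n - 9*t^2 + 30*t - 9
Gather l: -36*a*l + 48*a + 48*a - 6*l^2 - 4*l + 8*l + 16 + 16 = 96*a - 6*l^2 + l*(4 - 36*a) + 32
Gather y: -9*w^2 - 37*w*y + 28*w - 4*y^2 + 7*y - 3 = -9*w^2 + 28*w - 4*y^2 + y*(7 - 37*w) - 3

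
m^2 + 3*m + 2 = (m + 1)*(m + 2)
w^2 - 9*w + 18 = (w - 6)*(w - 3)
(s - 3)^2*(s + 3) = s^3 - 3*s^2 - 9*s + 27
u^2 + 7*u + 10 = (u + 2)*(u + 5)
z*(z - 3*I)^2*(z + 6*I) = z^4 + 27*z^2 - 54*I*z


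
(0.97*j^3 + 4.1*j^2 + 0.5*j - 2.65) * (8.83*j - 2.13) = 8.5651*j^4 + 34.1369*j^3 - 4.318*j^2 - 24.4645*j + 5.6445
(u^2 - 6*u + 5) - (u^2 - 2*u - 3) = 8 - 4*u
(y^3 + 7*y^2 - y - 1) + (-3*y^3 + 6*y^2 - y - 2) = -2*y^3 + 13*y^2 - 2*y - 3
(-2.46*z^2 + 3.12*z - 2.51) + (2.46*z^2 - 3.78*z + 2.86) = 0.35 - 0.66*z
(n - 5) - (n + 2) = -7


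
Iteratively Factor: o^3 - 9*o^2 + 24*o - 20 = (o - 5)*(o^2 - 4*o + 4) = (o - 5)*(o - 2)*(o - 2)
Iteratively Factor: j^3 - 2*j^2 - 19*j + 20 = (j - 1)*(j^2 - j - 20) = (j - 1)*(j + 4)*(j - 5)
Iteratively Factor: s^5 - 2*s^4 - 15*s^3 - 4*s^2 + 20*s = (s - 5)*(s^4 + 3*s^3 - 4*s) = (s - 5)*(s + 2)*(s^3 + s^2 - 2*s) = (s - 5)*(s - 1)*(s + 2)*(s^2 + 2*s) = (s - 5)*(s - 1)*(s + 2)^2*(s)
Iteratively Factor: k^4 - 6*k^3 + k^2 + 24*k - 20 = (k - 2)*(k^3 - 4*k^2 - 7*k + 10) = (k - 2)*(k - 1)*(k^2 - 3*k - 10) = (k - 5)*(k - 2)*(k - 1)*(k + 2)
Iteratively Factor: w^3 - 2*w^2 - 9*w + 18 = (w + 3)*(w^2 - 5*w + 6) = (w - 3)*(w + 3)*(w - 2)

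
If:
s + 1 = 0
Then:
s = -1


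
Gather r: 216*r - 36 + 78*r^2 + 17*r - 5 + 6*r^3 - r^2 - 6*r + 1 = 6*r^3 + 77*r^2 + 227*r - 40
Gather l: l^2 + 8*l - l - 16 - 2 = l^2 + 7*l - 18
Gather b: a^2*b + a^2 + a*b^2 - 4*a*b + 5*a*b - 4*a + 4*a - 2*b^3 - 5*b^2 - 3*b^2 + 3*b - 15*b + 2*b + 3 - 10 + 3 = a^2 - 2*b^3 + b^2*(a - 8) + b*(a^2 + a - 10) - 4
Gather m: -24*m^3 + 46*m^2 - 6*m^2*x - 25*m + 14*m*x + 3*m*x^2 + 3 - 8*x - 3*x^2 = -24*m^3 + m^2*(46 - 6*x) + m*(3*x^2 + 14*x - 25) - 3*x^2 - 8*x + 3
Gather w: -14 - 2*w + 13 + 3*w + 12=w + 11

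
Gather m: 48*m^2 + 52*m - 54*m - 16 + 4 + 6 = 48*m^2 - 2*m - 6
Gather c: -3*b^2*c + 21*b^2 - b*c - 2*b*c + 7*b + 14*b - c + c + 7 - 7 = 21*b^2 + 21*b + c*(-3*b^2 - 3*b)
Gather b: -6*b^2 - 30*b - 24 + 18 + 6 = -6*b^2 - 30*b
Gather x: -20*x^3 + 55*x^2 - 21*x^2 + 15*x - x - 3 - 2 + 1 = -20*x^3 + 34*x^2 + 14*x - 4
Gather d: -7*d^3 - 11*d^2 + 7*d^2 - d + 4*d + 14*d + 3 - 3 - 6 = -7*d^3 - 4*d^2 + 17*d - 6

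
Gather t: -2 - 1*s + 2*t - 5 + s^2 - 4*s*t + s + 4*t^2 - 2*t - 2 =s^2 - 4*s*t + 4*t^2 - 9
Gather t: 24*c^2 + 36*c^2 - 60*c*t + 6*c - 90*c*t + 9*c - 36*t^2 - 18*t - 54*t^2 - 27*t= 60*c^2 + 15*c - 90*t^2 + t*(-150*c - 45)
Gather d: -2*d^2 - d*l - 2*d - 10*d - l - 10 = -2*d^2 + d*(-l - 12) - l - 10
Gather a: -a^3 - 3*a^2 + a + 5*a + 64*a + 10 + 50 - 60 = -a^3 - 3*a^2 + 70*a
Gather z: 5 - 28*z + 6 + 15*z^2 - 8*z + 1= 15*z^2 - 36*z + 12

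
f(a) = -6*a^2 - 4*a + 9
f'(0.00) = -4.00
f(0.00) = 9.00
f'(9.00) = -112.00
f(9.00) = -513.00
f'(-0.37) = 0.44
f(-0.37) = 9.66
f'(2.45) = -33.40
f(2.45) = -36.82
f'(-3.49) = 37.88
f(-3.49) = -50.12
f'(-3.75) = 41.00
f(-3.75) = -60.38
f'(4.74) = -60.88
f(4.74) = -144.77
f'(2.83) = -37.96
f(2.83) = -50.37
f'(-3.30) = 35.60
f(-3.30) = -43.14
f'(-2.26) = 23.12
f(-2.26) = -12.61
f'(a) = -12*a - 4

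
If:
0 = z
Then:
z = 0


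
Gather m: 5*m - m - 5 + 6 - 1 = 4*m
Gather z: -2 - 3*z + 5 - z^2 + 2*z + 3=-z^2 - z + 6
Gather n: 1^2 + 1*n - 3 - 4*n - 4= -3*n - 6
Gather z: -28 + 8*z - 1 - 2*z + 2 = 6*z - 27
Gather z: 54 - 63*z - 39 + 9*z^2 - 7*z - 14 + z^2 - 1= 10*z^2 - 70*z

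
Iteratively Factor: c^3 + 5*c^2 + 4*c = (c + 4)*(c^2 + c) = (c + 1)*(c + 4)*(c)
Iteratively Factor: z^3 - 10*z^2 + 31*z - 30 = (z - 3)*(z^2 - 7*z + 10) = (z - 5)*(z - 3)*(z - 2)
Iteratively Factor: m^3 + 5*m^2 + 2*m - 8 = (m - 1)*(m^2 + 6*m + 8) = (m - 1)*(m + 4)*(m + 2)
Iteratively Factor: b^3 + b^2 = (b)*(b^2 + b) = b^2*(b + 1)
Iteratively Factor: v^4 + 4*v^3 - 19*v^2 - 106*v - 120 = (v + 3)*(v^3 + v^2 - 22*v - 40) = (v - 5)*(v + 3)*(v^2 + 6*v + 8) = (v - 5)*(v + 3)*(v + 4)*(v + 2)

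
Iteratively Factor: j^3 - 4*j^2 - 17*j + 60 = (j - 3)*(j^2 - j - 20) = (j - 3)*(j + 4)*(j - 5)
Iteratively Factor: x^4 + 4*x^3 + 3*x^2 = (x)*(x^3 + 4*x^2 + 3*x) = x*(x + 1)*(x^2 + 3*x) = x^2*(x + 1)*(x + 3)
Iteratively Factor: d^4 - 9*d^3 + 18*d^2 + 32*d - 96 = (d + 2)*(d^3 - 11*d^2 + 40*d - 48) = (d - 4)*(d + 2)*(d^2 - 7*d + 12) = (d - 4)^2*(d + 2)*(d - 3)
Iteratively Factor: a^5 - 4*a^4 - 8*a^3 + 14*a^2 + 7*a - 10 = (a + 1)*(a^4 - 5*a^3 - 3*a^2 + 17*a - 10) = (a - 1)*(a + 1)*(a^3 - 4*a^2 - 7*a + 10) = (a - 1)^2*(a + 1)*(a^2 - 3*a - 10) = (a - 5)*(a - 1)^2*(a + 1)*(a + 2)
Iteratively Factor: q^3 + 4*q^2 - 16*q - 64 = (q + 4)*(q^2 - 16) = (q + 4)^2*(q - 4)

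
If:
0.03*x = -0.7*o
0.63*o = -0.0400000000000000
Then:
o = -0.06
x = 1.48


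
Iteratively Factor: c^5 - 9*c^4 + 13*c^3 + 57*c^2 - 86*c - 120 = (c + 1)*(c^4 - 10*c^3 + 23*c^2 + 34*c - 120) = (c + 1)*(c + 2)*(c^3 - 12*c^2 + 47*c - 60) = (c - 3)*(c + 1)*(c + 2)*(c^2 - 9*c + 20) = (c - 4)*(c - 3)*(c + 1)*(c + 2)*(c - 5)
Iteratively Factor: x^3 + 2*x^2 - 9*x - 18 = (x + 3)*(x^2 - x - 6) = (x + 2)*(x + 3)*(x - 3)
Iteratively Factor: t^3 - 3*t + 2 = (t - 1)*(t^2 + t - 2) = (t - 1)^2*(t + 2)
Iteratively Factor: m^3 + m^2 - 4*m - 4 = (m + 1)*(m^2 - 4) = (m + 1)*(m + 2)*(m - 2)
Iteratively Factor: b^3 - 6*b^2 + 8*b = (b - 2)*(b^2 - 4*b) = b*(b - 2)*(b - 4)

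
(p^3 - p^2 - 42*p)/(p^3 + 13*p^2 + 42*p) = (p - 7)/(p + 7)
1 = 1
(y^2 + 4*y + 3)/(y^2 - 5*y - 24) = (y + 1)/(y - 8)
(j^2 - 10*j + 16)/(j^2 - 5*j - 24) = (j - 2)/(j + 3)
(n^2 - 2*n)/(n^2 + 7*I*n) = (n - 2)/(n + 7*I)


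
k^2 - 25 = (k - 5)*(k + 5)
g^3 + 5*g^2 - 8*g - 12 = (g - 2)*(g + 1)*(g + 6)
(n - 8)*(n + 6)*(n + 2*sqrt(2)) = n^3 - 2*n^2 + 2*sqrt(2)*n^2 - 48*n - 4*sqrt(2)*n - 96*sqrt(2)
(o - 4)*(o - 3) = o^2 - 7*o + 12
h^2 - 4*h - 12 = (h - 6)*(h + 2)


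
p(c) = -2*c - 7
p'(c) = -2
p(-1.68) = -3.64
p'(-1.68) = -2.00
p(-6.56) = 6.12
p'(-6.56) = -2.00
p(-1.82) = -3.36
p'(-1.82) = -2.00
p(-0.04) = -6.92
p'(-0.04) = -2.00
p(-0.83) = -5.34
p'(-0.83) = -2.00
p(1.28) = -9.56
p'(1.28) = -2.00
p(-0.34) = -6.32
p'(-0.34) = -2.00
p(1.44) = -9.88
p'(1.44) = -2.00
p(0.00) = -7.00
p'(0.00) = -2.00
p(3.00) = -13.00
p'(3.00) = -2.00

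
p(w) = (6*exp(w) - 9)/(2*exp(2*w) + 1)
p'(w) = -4*(6*exp(w) - 9)*exp(2*w)/(2*exp(2*w) + 1)^2 + 6*exp(w)/(2*exp(2*w) + 1)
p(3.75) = 0.07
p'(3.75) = -0.07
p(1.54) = 0.43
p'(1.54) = -0.21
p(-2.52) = -8.41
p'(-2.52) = 0.69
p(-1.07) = -5.62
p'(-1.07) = 3.81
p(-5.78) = -8.98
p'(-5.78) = 0.02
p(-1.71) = -7.43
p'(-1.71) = 1.93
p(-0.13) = -1.47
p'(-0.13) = 3.85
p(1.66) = 0.40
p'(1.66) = -0.23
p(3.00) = 0.14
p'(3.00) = -0.13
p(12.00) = 0.00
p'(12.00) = 0.00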